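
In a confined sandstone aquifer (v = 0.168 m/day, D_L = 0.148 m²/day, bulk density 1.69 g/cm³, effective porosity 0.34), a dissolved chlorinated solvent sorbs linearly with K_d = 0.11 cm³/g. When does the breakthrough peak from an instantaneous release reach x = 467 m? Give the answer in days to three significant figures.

Retardation factor R = 1 + ρ_b·K_d/n = 1 + 1.69 × 0.11/0.34 = 1.547.
Sorption retards both mechanisms: v_R = v/R = 0.1086 m/day, D_R = D/R = 0.09567 m²/day.
Peak time from v_R²t² + 2D_R t − x² = 0: t = (√(D_R² + v_R²x²) − D_R)/v_R².
√(D_R² + v_R²x²) = √(0.09567² + 0.1086² × 467²) = 50.72; v_R² = 0.01179.
t = (50.72 − 0.09567)/0.01179 = 4290 days.

4290 days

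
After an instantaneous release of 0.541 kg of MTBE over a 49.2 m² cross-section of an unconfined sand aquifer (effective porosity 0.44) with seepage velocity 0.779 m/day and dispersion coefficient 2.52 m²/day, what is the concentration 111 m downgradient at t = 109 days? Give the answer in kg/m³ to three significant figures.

For an instantaneous plane source, C(x,t) = M/(n_e·A·√(4πDt)) · exp(−(x−vt)²/(4Dt)), with n_e·A the pore (flow) area.
Plume center vt = 0.779 × 109 = 84.911 m, so the well at 111 m is 26.089 m downgradient of the peak.
√(4πDt) = 58.75 m, giving peak height M/(n_e·A·√(4πDt)) = 0.541/(0.44 × 49.2 × 58.75) = 0.0004254 kg/m³.
(x−vt)²/(4Dt) = (26.089)²/(4 × 2.52 × 109) = 0.6195; exp(−0.6195) = 0.5382.
C = 0.0004254 × 0.5382 = 0.000229 kg/m³.

0.000229 kg/m³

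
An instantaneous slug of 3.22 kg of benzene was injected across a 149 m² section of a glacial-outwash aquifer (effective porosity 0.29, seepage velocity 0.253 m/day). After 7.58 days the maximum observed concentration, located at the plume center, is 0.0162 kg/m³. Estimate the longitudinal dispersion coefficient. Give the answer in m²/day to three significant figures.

0.222 m²/day

At the plume center C_max = M/(n_e·A·√(4πDt)), so D = M²/(4πt·(n_e·A·C_max)²).
n_e·A·C_max = 0.29 × 149 × 0.0162 = 0.7000 kg/m.
D = 3.22²/(4π × 7.58 × 0.7000²) = 0.222 m²/day.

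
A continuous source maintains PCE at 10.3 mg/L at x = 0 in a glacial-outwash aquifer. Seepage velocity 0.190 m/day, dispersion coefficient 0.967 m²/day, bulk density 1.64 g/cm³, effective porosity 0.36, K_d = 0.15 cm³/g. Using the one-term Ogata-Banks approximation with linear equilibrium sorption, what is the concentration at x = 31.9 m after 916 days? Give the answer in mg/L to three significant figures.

Retardation factor R = 1 + ρ_b·K_d/n = 1 + 1.64 × 0.15/0.36 = 1.683.
Sorption retards both mechanisms: v_R = v/R = 0.1129 m/day, D_R = D/R = 0.5746 m²/day.
v_R·t = 0.1129 × 916 = 103.4164 m; 2√(D_R t) = 45.88 m; argument = (31.9 − 103.4164)/45.88 = -1.559.
C = C₀ × ½·erfc(-1.559) = 10.3 × 0.9863 = 10.2 mg/L.

10.2 mg/L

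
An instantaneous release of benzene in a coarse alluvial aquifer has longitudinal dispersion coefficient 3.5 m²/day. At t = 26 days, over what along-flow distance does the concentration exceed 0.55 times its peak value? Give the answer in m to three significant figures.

The plume is Gaussian with σ = √(2Dt) = √(2 × 3.5 × 26) = 13.49 m.
C/C_peak = exp(−Δx²/(2σ²)) = 0.55 ⇒ Δx = σ·√(−2 ln 0.55) = 13.49 × 1.093 = 14.74 m.
Width = 2Δx = 29.5 m.

29.5 m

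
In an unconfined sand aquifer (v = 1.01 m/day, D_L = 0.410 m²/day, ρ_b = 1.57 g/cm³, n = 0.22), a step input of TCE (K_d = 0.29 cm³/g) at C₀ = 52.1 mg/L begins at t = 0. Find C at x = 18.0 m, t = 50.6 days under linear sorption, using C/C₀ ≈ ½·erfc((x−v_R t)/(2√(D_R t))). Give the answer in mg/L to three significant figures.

18.6 mg/L

Retardation factor R = 1 + ρ_b·K_d/n = 1 + 1.57 × 0.29/0.22 = 3.070.
Sorption retards both mechanisms: v_R = v/R = 0.3290 m/day, D_R = D/R = 0.1336 m²/day.
v_R·t = 0.3290 × 50.6 = 16.6474 m; 2√(D_R t) = 5.200 m; argument = (18.0 − 16.6474)/5.200 = 0.2601.
C = C₀ × ½·erfc(0.2601) = 52.1 × 0.3565 = 18.6 mg/L.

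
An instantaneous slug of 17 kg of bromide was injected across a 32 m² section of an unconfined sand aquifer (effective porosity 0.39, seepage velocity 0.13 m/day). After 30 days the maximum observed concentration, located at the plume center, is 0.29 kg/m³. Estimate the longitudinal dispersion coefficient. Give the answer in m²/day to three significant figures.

0.0585 m²/day

At the plume center C_max = M/(n_e·A·√(4πDt)), so D = M²/(4πt·(n_e·A·C_max)²).
n_e·A·C_max = 0.39 × 32 × 0.29 = 3.619 kg/m.
D = 17²/(4π × 30 × 3.619²) = 0.0585 m²/day.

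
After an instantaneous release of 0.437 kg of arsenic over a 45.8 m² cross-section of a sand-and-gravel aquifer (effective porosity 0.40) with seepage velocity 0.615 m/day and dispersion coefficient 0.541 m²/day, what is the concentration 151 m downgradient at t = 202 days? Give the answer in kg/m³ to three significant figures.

0.000125 kg/m³

For an instantaneous plane source, C(x,t) = M/(n_e·A·√(4πDt)) · exp(−(x−vt)²/(4Dt)), with n_e·A the pore (flow) area.
Plume center vt = 0.615 × 202 = 124.23 m, so the well at 151 m is 26.77 m downgradient of the peak.
√(4πDt) = 37.06 m, giving peak height M/(n_e·A·√(4πDt)) = 0.437/(0.40 × 45.8 × 37.06) = 0.0006437 kg/m³.
(x−vt)²/(4Dt) = (26.77)²/(4 × 0.541 × 202) = 1.639; exp(−1.639) = 0.1942.
C = 0.0006437 × 0.1942 = 0.000125 kg/m³.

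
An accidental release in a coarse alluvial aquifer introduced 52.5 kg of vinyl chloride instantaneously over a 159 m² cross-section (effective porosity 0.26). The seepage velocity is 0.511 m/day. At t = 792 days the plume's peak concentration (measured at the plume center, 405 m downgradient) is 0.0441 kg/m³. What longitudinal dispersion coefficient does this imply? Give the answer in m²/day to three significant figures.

At the plume center C_max = M/(n_e·A·√(4πDt)), so D = M²/(4πt·(n_e·A·C_max)²).
n_e·A·C_max = 0.26 × 159 × 0.0441 = 1.823 kg/m.
D = 52.5²/(4π × 792 × 1.823²) = 0.0833 m²/day.

0.0833 m²/day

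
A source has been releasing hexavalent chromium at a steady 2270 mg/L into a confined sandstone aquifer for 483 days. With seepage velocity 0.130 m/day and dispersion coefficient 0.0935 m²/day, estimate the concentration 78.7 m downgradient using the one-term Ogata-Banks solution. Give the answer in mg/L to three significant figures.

107 mg/L

For a continuous step input, C/C₀ ≈ ½·erfc((x−vt)/(2√(Dt))).
vt = 0.130 × 483 = 62.79 m and 2√(Dt) = 2√(0.0935 × 483) = 13.44 m.
Argument (x−vt)/(2√(Dt)) = (78.7 − 62.79)/13.44 = 1.184; ½·erfc(1.184) = 0.04702.
C = 2270 × 0.04702 = 107 mg/L.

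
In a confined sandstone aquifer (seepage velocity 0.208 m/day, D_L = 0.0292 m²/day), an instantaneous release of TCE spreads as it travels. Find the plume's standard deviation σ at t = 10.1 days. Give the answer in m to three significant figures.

0.768 m

Dispersive spreading gives a Gaussian with σ² = 2Dt; advection only shifts the center.
σ = √(2 × 0.0292 × 10.1) = 0.768 m.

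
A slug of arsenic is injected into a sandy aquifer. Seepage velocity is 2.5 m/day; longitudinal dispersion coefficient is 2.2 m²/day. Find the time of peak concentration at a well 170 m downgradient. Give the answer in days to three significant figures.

For the 1D instantaneous-source solution, setting ∂C/∂t = 0 at fixed x gives v²t² + 2Dt − x² = 0, so t = (√(D² + v²x²) − D)/v².
√(D² + v²x²) = √(2.2² + 2.5² × 170²) = 425.0; v² = 6.25.
t = (425.0 − 2.2)/6.25 = 67.6 days (vs. the pure-advection estimate x/v = 68.0 d).

67.6 days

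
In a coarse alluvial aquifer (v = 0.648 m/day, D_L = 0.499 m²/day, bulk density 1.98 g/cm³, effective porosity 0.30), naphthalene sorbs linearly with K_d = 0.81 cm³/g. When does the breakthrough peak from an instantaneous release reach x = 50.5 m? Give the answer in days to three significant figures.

487 days

Retardation factor R = 1 + ρ_b·K_d/n = 1 + 1.98 × 0.81/0.30 = 6.346.
Sorption retards both mechanisms: v_R = v/R = 0.1021 m/day, D_R = D/R = 0.07863 m²/day.
Peak time from v_R²t² + 2D_R t − x² = 0: t = (√(D_R² + v_R²x²) − D_R)/v_R².
√(D_R² + v_R²x²) = √(0.07863² + 0.1021² × 50.5²) = 5.157; v_R² = 0.01042.
t = (5.157 − 0.07863)/0.01042 = 487 days.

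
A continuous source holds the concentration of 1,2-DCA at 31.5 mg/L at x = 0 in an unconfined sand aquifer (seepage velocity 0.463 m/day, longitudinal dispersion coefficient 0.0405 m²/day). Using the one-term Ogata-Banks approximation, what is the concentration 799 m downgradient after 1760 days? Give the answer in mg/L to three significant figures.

28.6 mg/L

For a continuous step input, C/C₀ ≈ ½·erfc((x−vt)/(2√(Dt))).
vt = 0.463 × 1760 = 814.88 m and 2√(Dt) = 2√(0.0405 × 1760) = 16.89 m.
Argument (x−vt)/(2√(Dt)) = (799 − 814.88)/16.89 = -0.9402; ½·erfc(-0.9402) = 0.9082.
C = 31.5 × 0.9082 = 28.6 mg/L.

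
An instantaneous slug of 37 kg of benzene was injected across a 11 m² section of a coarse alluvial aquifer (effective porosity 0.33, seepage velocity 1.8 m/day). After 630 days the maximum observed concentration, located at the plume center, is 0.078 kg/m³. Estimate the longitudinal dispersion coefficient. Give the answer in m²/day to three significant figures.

At the plume center C_max = M/(n_e·A·√(4πDt)), so D = M²/(4πt·(n_e·A·C_max)²).
n_e·A·C_max = 0.33 × 11 × 0.078 = 0.2831 kg/m.
D = 37²/(4π × 630 × 0.2831²) = 2.16 m²/day.

2.16 m²/day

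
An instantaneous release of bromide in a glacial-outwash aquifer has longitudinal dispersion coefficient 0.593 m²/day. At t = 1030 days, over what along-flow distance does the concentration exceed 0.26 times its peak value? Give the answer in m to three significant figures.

The plume is Gaussian with σ = √(2Dt) = √(2 × 0.593 × 1030) = 34.95 m.
C/C_peak = exp(−Δx²/(2σ²)) = 0.26 ⇒ Δx = σ·√(−2 ln 0.26) = 34.95 × 1.641 = 57.35 m.
Width = 2Δx = 115 m.

115 m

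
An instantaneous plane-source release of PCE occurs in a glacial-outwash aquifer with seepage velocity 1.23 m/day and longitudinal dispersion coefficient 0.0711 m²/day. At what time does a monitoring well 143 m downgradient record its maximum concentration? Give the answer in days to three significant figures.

116 days

For the 1D instantaneous-source solution, setting ∂C/∂t = 0 at fixed x gives v²t² + 2Dt − x² = 0, so t = (√(D² + v²x²) − D)/v².
√(D² + v²x²) = √(0.0711² + 1.23² × 143²) = 175.9; v² = 1.5129.
t = (175.9 − 0.0711)/1.5129 = 116 days (vs. the pure-advection estimate x/v = 116 d).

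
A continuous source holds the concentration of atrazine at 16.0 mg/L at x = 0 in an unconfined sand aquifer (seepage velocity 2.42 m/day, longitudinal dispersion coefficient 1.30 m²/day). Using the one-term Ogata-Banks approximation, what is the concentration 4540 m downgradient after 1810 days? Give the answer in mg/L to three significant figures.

0.159 mg/L

For a continuous step input, C/C₀ ≈ ½·erfc((x−vt)/(2√(Dt))).
vt = 2.42 × 1810 = 4380.2 m and 2√(Dt) = 2√(1.30 × 1810) = 97.02 m.
Argument (x−vt)/(2√(Dt)) = (4540 − 4380.2)/97.02 = 1.647; ½·erfc(1.647) = 0.009924.
C = 16.0 × 0.009924 = 0.159 mg/L.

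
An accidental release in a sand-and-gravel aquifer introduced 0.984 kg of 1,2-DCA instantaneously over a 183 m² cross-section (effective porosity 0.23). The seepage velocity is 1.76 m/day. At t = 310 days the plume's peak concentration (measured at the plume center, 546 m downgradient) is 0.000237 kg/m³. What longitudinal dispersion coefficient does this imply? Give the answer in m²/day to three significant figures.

2.50 m²/day

At the plume center C_max = M/(n_e·A·√(4πDt)), so D = M²/(4πt·(n_e·A·C_max)²).
n_e·A·C_max = 0.23 × 183 × 0.000237 = 0.009975 kg/m.
D = 0.984²/(4π × 310 × 0.009975²) = 2.50 m²/day.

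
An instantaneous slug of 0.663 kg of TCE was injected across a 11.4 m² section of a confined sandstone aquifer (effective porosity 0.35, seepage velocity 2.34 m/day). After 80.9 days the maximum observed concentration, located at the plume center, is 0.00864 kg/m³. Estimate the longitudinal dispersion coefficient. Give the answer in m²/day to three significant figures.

0.364 m²/day

At the plume center C_max = M/(n_e·A·√(4πDt)), so D = M²/(4πt·(n_e·A·C_max)²).
n_e·A·C_max = 0.35 × 11.4 × 0.00864 = 0.03447 kg/m.
D = 0.663²/(4π × 80.9 × 0.03447²) = 0.364 m²/day.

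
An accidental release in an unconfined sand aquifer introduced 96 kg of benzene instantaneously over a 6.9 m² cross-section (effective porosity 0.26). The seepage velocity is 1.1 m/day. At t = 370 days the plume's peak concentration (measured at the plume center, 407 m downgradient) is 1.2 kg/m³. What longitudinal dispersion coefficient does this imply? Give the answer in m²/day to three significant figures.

0.428 m²/day

At the plume center C_max = M/(n_e·A·√(4πDt)), so D = M²/(4πt·(n_e·A·C_max)²).
n_e·A·C_max = 0.26 × 6.9 × 1.2 = 2.153 kg/m.
D = 96²/(4π × 370 × 2.153²) = 0.428 m²/day.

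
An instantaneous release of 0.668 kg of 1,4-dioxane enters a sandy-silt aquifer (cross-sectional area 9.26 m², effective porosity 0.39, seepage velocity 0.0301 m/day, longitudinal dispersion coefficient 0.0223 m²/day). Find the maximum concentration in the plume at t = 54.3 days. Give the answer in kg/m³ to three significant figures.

The peak of an instantaneous 1D plume sits at x = vt; there the Gaussian factor is 1 and C_max = M/(n_e·A·√(4πDt)), where n_e·A is the pore area the mass is dissolved in.
√(4πDt) = √(4π × 0.0223 × 54.3) = 3.901 m, so C_max = 0.668/(0.39 × 9.26 × 3.901) = 0.0474 kg/m³.

0.0474 kg/m³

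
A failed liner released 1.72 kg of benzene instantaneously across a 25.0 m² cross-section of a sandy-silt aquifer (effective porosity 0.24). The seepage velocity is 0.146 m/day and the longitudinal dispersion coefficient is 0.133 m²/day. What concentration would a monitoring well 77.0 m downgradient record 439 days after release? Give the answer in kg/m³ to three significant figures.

For an instantaneous plane source, C(x,t) = M/(n_e·A·√(4πDt)) · exp(−(x−vt)²/(4Dt)), with n_e·A the pore (flow) area.
Plume center vt = 0.146 × 439 = 64.094 m, so the well at 77.0 m is 12.906 m downgradient of the peak.
√(4πDt) = 27.09 m, giving peak height M/(n_e·A·√(4πDt)) = 1.72/(0.24 × 25.0 × 27.09) = 0.01058 kg/m³.
(x−vt)²/(4Dt) = (12.906)²/(4 × 0.133 × 439) = 0.7132; exp(−0.7132) = 0.4901.
C = 0.01058 × 0.4901 = 0.00519 kg/m³.

0.00519 kg/m³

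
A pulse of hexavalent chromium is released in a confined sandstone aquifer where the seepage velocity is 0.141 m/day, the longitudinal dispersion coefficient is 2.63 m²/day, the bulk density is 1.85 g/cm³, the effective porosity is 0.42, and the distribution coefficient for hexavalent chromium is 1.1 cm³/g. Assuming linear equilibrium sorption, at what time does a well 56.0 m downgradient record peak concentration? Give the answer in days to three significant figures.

1670 days

Retardation factor R = 1 + ρ_b·K_d/n = 1 + 1.85 × 1.1/0.42 = 5.845.
Sorption retards both mechanisms: v_R = v/R = 0.02412 m/day, D_R = D/R = 0.4500 m²/day.
Peak time from v_R²t² + 2D_R t − x² = 0: t = (√(D_R² + v_R²x²) − D_R)/v_R².
√(D_R² + v_R²x²) = √(0.4500² + 0.02412² × 56.0²) = 1.424; v_R² = 0.0005818.
t = (1.424 − 0.4500)/0.0005818 = 1670 days.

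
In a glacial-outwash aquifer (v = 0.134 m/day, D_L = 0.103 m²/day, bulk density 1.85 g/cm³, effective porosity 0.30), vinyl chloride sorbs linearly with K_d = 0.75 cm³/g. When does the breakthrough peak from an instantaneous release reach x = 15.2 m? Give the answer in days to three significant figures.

607 days

Retardation factor R = 1 + ρ_b·K_d/n = 1 + 1.85 × 0.75/0.30 = 5.625.
Sorption retards both mechanisms: v_R = v/R = 0.02382 m/day, D_R = D/R = 0.01831 m²/day.
Peak time from v_R²t² + 2D_R t − x² = 0: t = (√(D_R² + v_R²x²) − D_R)/v_R².
√(D_R² + v_R²x²) = √(0.01831² + 0.02382² × 15.2²) = 0.3625; v_R² = 0.0005674.
t = (0.3625 − 0.01831)/0.0005674 = 607 days.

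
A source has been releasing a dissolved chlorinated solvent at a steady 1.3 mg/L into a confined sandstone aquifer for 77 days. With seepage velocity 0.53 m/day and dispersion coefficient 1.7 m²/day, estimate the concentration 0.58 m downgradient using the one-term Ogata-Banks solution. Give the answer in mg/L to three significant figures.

1.29 mg/L

For a continuous step input, C/C₀ ≈ ½·erfc((x−vt)/(2√(Dt))).
vt = 0.53 × 77 = 40.81 m and 2√(Dt) = 2√(1.7 × 77) = 22.88 m.
Argument (x−vt)/(2√(Dt)) = (0.58 − 40.81)/22.88 = -1.758; ½·erfc(-1.758) = 0.9935.
C = 1.3 × 0.9935 = 1.29 mg/L.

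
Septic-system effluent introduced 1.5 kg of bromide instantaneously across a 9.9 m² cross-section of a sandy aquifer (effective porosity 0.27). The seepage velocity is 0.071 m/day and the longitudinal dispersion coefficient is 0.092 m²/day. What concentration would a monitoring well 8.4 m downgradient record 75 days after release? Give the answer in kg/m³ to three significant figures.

For an instantaneous plane source, C(x,t) = M/(n_e·A·√(4πDt)) · exp(−(x−vt)²/(4Dt)), with n_e·A the pore (flow) area.
Plume center vt = 0.071 × 75 = 5.325 m, so the well at 8.4 m is 3.075 m downgradient of the peak.
√(4πDt) = 9.312 m, giving peak height M/(n_e·A·√(4πDt)) = 1.5/(0.27 × 9.9 × 9.312) = 0.06026 kg/m³.
(x−vt)²/(4Dt) = (3.075)²/(4 × 0.092 × 75) = 0.3426; exp(−0.3426) = 0.7099.
C = 0.06026 × 0.7099 = 0.0428 kg/m³.

0.0428 kg/m³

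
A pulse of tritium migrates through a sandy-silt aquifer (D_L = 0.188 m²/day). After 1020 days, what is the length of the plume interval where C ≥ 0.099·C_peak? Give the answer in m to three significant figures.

84.2 m

The plume is Gaussian with σ = √(2Dt) = √(2 × 0.188 × 1020) = 19.58 m.
C/C_peak = exp(−Δx²/(2σ²)) = 0.099 ⇒ Δx = σ·√(−2 ln 0.099) = 19.58 × 2.151 = 42.12 m.
Width = 2Δx = 84.2 m.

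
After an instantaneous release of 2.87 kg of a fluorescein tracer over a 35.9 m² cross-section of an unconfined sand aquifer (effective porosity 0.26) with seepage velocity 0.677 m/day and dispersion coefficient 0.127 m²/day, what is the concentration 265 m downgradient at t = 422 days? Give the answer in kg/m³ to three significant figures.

For an instantaneous plane source, C(x,t) = M/(n_e·A·√(4πDt)) · exp(−(x−vt)²/(4Dt)), with n_e·A the pore (flow) area.
Plume center vt = 0.677 × 422 = 285.694 m, so the well at 265 m is 20.694 m upgradient of the peak.
√(4πDt) = 25.95 m, giving peak height M/(n_e·A·√(4πDt)) = 2.87/(0.26 × 35.9 × 25.95) = 0.01185 kg/m³.
(x−vt)²/(4Dt) = (-20.694)²/(4 × 0.127 × 422) = 1.998; exp(−1.998) = 0.1356.
C = 0.01185 × 0.1356 = 0.00161 kg/m³.

0.00161 kg/m³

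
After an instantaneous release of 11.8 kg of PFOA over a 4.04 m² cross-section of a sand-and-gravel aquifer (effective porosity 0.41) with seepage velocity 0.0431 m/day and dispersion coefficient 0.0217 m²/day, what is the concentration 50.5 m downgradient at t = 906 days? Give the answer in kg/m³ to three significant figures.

For an instantaneous plane source, C(x,t) = M/(n_e·A·√(4πDt)) · exp(−(x−vt)²/(4Dt)), with n_e·A the pore (flow) area.
Plume center vt = 0.0431 × 906 = 39.0486 m, so the well at 50.5 m is 11.4514 m downgradient of the peak.
√(4πDt) = 15.72 m, giving peak height M/(n_e·A·√(4πDt)) = 11.8/(0.41 × 4.04 × 15.72) = 0.4532 kg/m³.
(x−vt)²/(4Dt) = (11.4514)²/(4 × 0.0217 × 906) = 1.668; exp(−1.668) = 0.1886.
C = 0.4532 × 0.1886 = 0.0855 kg/m³.

0.0855 kg/m³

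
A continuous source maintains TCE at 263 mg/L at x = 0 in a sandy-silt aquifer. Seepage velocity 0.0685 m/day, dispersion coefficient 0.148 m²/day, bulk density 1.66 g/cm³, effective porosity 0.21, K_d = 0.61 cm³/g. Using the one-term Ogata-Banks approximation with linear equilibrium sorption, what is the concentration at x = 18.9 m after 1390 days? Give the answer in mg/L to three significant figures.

Retardation factor R = 1 + ρ_b·K_d/n = 1 + 1.66 × 0.61/0.21 = 5.822.
Sorption retards both mechanisms: v_R = v/R = 0.01177 m/day, D_R = D/R = 0.02542 m²/day.
v_R·t = 0.01177 × 1390 = 16.3603 m; 2√(D_R t) = 11.89 m; argument = (18.9 − 16.3603)/11.89 = 0.2136.
C = C₀ × ½·erfc(0.2136) = 263 × 0.3813 = 100 mg/L.

100 mg/L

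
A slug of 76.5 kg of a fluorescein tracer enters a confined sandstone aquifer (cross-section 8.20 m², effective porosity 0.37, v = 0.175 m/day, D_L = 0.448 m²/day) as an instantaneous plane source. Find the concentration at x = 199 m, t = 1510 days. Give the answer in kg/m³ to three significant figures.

For an instantaneous plane source, C(x,t) = M/(n_e·A·√(4πDt)) · exp(−(x−vt)²/(4Dt)), with n_e·A the pore (flow) area.
Plume center vt = 0.175 × 1510 = 264.25 m, so the well at 199 m is 65.25 m upgradient of the peak.
√(4πDt) = 92.20 m, giving peak height M/(n_e·A·√(4πDt)) = 76.5/(0.37 × 8.20 × 92.20) = 0.2735 kg/m³.
(x−vt)²/(4Dt) = (-65.25)²/(4 × 0.448 × 1510) = 1.573; exp(−1.573) = 0.2074.
C = 0.2735 × 0.2074 = 0.0567 kg/m³.

0.0567 kg/m³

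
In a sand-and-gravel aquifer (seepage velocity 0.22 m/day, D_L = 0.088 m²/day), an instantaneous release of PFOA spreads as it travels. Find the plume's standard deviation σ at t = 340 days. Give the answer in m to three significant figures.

7.74 m

Dispersive spreading gives a Gaussian with σ² = 2Dt; advection only shifts the center.
σ = √(2 × 0.088 × 340) = 7.74 m.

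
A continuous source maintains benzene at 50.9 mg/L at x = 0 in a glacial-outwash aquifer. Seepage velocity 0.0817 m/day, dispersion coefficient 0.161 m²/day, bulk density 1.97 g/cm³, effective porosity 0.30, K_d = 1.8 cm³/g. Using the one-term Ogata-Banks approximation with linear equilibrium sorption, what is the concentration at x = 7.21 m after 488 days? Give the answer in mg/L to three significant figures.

Retardation factor R = 1 + ρ_b·K_d/n = 1 + 1.97 × 1.8/0.30 = 12.82.
Sorption retards both mechanisms: v_R = v/R = 0.006373 m/day, D_R = D/R = 0.01256 m²/day.
v_R·t = 0.006373 × 488 = 3.110024 m; 2√(D_R t) = 4.951 m; argument = (7.21 − 3.110024)/4.951 = 0.8281.
C = C₀ × ½·erfc(0.8281) = 50.9 × 0.1208 = 6.15 mg/L.

6.15 mg/L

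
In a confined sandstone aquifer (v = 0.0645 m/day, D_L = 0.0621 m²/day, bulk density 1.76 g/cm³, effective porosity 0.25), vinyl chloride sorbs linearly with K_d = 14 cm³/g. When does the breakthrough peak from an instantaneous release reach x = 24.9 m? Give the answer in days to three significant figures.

Retardation factor R = 1 + ρ_b·K_d/n = 1 + 1.76 × 14/0.25 = 99.56.
Sorption retards both mechanisms: v_R = v/R = 0.0006479 m/day, D_R = D/R = 0.0006237 m²/day.
Peak time from v_R²t² + 2D_R t − x² = 0: t = (√(D_R² + v_R²x²) − D_R)/v_R².
√(D_R² + v_R²x²) = √(0.0006237² + 0.0006479² × 24.9²) = 0.01614; v_R² = 4.198e-07.
t = (0.01614 − 0.0006237)/4.198e-07 = 37000 days.

37000 days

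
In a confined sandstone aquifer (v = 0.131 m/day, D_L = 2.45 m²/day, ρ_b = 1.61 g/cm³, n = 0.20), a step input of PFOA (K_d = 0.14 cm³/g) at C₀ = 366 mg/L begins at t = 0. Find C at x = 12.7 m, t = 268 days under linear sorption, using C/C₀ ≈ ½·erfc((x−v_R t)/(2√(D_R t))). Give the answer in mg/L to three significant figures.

205 mg/L

Retardation factor R = 1 + ρ_b·K_d/n = 1 + 1.61 × 0.14/0.20 = 2.127.
Sorption retards both mechanisms: v_R = v/R = 0.06159 m/day, D_R = D/R = 1.152 m²/day.
v_R·t = 0.06159 × 268 = 16.50612 m; 2√(D_R t) = 35.14 m; argument = (12.7 − 16.50612)/35.14 = -0.1083.
C = C₀ × ½·erfc(-0.1083) = 366 × 0.5609 = 205 mg/L.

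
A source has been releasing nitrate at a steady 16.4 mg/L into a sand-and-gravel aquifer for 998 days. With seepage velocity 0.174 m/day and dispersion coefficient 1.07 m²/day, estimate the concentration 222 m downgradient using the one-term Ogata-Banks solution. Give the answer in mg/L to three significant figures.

2.42 mg/L

For a continuous step input, C/C₀ ≈ ½·erfc((x−vt)/(2√(Dt))).
vt = 0.174 × 998 = 173.652 m and 2√(Dt) = 2√(1.07 × 998) = 65.36 m.
Argument (x−vt)/(2√(Dt)) = (222 − 173.652)/65.36 = 0.7397; ½·erfc(0.7397) = 0.1478.
C = 16.4 × 0.1478 = 2.42 mg/L.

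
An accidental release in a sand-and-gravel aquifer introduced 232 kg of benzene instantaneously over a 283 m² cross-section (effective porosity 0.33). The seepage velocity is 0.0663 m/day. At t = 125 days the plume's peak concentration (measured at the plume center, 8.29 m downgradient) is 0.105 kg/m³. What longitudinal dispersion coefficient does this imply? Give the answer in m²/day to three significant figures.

0.356 m²/day

At the plume center C_max = M/(n_e·A·√(4πDt)), so D = M²/(4πt·(n_e·A·C_max)²).
n_e·A·C_max = 0.33 × 283 × 0.105 = 9.806 kg/m.
D = 232²/(4π × 125 × 9.806²) = 0.356 m²/day.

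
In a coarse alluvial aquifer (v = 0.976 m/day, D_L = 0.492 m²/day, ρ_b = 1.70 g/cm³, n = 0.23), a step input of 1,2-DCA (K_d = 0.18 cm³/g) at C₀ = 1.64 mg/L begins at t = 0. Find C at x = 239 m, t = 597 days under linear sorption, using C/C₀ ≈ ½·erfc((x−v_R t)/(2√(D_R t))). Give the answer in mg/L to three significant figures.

Retardation factor R = 1 + ρ_b·K_d/n = 1 + 1.70 × 0.18/0.23 = 2.330.
Sorption retards both mechanisms: v_R = v/R = 0.4189 m/day, D_R = D/R = 0.2112 m²/day.
v_R·t = 0.4189 × 597 = 250.0833 m; 2√(D_R t) = 22.46 m; argument = (239 − 250.0833)/22.46 = -0.4935.
C = C₀ × ½·erfc(-0.4935) = 1.64 × 0.7574 = 1.24 mg/L.

1.24 mg/L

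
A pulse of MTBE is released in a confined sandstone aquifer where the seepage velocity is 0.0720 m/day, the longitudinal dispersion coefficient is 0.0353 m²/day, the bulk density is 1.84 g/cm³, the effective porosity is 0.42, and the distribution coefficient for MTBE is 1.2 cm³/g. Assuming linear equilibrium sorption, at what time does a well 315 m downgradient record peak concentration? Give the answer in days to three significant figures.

27300 days

Retardation factor R = 1 + ρ_b·K_d/n = 1 + 1.84 × 1.2/0.42 = 6.257.
Sorption retards both mechanisms: v_R = v/R = 0.01151 m/day, D_R = D/R = 0.005642 m²/day.
Peak time from v_R²t² + 2D_R t − x² = 0: t = (√(D_R² + v_R²x²) − D_R)/v_R².
√(D_R² + v_R²x²) = √(0.005642² + 0.01151² × 315²) = 3.626; v_R² = 0.0001325.
t = (3.626 − 0.005642)/0.0001325 = 27300 days.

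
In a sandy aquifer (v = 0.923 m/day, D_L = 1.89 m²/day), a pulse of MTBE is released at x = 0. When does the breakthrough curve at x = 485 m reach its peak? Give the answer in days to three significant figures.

523 days

For the 1D instantaneous-source solution, setting ∂C/∂t = 0 at fixed x gives v²t² + 2Dt − x² = 0, so t = (√(D² + v²x²) − D)/v².
√(D² + v²x²) = √(1.89² + 0.923² × 485²) = 447.7; v² = 0.851929.
t = (447.7 − 1.89)/0.851929 = 523 days (vs. the pure-advection estimate x/v = 525 d).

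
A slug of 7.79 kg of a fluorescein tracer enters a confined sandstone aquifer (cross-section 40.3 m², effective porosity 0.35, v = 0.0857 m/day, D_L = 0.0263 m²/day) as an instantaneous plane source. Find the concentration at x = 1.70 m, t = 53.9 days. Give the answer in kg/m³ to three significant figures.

0.0291 kg/m³

For an instantaneous plane source, C(x,t) = M/(n_e·A·√(4πDt)) · exp(−(x−vt)²/(4Dt)), with n_e·A the pore (flow) area.
Plume center vt = 0.0857 × 53.9 = 4.61923 m, so the well at 1.70 m is 2.91923 m upgradient of the peak.
√(4πDt) = 4.221 m, giving peak height M/(n_e·A·√(4πDt)) = 7.79/(0.35 × 40.3 × 4.221) = 0.1308 kg/m³.
(x−vt)²/(4Dt) = (-2.91923)²/(4 × 0.0263 × 53.9) = 1.503; exp(−1.503) = 0.2225.
C = 0.1308 × 0.2225 = 0.0291 kg/m³.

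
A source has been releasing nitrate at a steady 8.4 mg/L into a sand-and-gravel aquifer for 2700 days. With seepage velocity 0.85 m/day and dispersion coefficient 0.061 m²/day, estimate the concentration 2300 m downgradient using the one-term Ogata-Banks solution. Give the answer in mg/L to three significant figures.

3.29 mg/L

For a continuous step input, C/C₀ ≈ ½·erfc((x−vt)/(2√(Dt))).
vt = 0.85 × 2700 = 2295 m and 2√(Dt) = 2√(0.061 × 2700) = 25.67 m.
Argument (x−vt)/(2√(Dt)) = (2300 − 2295)/25.67 = 0.1948; ½·erfc(0.1948) = 0.3915.
C = 8.4 × 0.3915 = 3.29 mg/L.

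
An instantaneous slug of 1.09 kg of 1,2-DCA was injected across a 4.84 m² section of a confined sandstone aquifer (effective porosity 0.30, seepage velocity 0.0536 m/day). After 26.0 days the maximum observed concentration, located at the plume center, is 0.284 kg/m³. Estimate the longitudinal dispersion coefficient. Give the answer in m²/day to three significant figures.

At the plume center C_max = M/(n_e·A·√(4πDt)), so D = M²/(4πt·(n_e·A·C_max)²).
n_e·A·C_max = 0.30 × 4.84 × 0.284 = 0.4124 kg/m.
D = 1.09²/(4π × 26.0 × 0.4124²) = 0.0214 m²/day.

0.0214 m²/day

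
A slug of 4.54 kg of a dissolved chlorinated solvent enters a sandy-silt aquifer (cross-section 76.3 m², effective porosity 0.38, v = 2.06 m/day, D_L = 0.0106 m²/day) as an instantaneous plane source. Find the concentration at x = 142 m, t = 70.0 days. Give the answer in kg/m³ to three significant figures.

0.0100 kg/m³

For an instantaneous plane source, C(x,t) = M/(n_e·A·√(4πDt)) · exp(−(x−vt)²/(4Dt)), with n_e·A the pore (flow) area.
Plume center vt = 2.06 × 70.0 = 144.2 m, so the well at 142 m is 2.2 m upgradient of the peak.
√(4πDt) = 3.054 m, giving peak height M/(n_e·A·√(4πDt)) = 4.54/(0.38 × 76.3 × 3.054) = 0.05127 kg/m³.
(x−vt)²/(4Dt) = (-2.2)²/(4 × 0.0106 × 70.0) = 1.631; exp(−1.631) = 0.1957.
C = 0.05127 × 0.1957 = 0.0100 kg/m³.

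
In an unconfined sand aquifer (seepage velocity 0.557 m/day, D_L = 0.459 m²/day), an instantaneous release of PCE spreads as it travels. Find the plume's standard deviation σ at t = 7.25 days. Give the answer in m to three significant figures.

2.58 m

Dispersive spreading gives a Gaussian with σ² = 2Dt; advection only shifts the center.
σ = √(2 × 0.459 × 7.25) = 2.58 m.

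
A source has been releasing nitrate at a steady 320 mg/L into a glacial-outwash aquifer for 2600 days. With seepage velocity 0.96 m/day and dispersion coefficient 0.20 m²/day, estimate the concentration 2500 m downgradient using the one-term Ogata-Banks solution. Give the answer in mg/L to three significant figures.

144 mg/L

For a continuous step input, C/C₀ ≈ ½·erfc((x−vt)/(2√(Dt))).
vt = 0.96 × 2600 = 2496 m and 2√(Dt) = 2√(0.20 × 2600) = 45.61 m.
Argument (x−vt)/(2√(Dt)) = (2500 − 2496)/45.61 = 0.08770; ½·erfc(0.08770) = 0.4506.
C = 320 × 0.4506 = 144 mg/L.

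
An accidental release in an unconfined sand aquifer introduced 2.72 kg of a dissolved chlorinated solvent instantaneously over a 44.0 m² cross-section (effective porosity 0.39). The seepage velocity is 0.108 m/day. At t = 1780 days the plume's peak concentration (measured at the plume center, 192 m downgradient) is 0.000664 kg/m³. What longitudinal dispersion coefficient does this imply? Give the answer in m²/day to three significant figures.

At the plume center C_max = M/(n_e·A·√(4πDt)), so D = M²/(4πt·(n_e·A·C_max)²).
n_e·A·C_max = 0.39 × 44.0 × 0.000664 = 0.01139 kg/m.
D = 2.72²/(4π × 1780 × 0.01139²) = 2.55 m²/day.

2.55 m²/day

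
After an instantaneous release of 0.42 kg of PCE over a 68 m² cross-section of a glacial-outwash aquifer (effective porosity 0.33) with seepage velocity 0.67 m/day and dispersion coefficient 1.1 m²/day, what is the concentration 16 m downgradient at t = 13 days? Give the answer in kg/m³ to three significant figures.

0.000551 kg/m³

For an instantaneous plane source, C(x,t) = M/(n_e·A·√(4πDt)) · exp(−(x−vt)²/(4Dt)), with n_e·A the pore (flow) area.
Plume center vt = 0.67 × 13 = 8.71 m, so the well at 16 m is 7.29 m downgradient of the peak.
√(4πDt) = 13.41 m, giving peak height M/(n_e·A·√(4πDt)) = 0.42/(0.33 × 68 × 13.41) = 0.001396 kg/m³.
(x−vt)²/(4Dt) = (7.29)²/(4 × 1.1 × 13) = 0.9291; exp(−0.9291) = 0.3949.
C = 0.001396 × 0.3949 = 0.000551 kg/m³.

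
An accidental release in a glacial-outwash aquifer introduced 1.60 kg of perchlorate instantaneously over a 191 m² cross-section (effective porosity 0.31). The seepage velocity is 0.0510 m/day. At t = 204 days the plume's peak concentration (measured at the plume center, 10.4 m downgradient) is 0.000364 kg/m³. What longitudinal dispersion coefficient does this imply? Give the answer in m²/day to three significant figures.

At the plume center C_max = M/(n_e·A·√(4πDt)), so D = M²/(4πt·(n_e·A·C_max)²).
n_e·A·C_max = 0.31 × 191 × 0.000364 = 0.02155 kg/m.
D = 1.60²/(4π × 204 × 0.02155²) = 2.15 m²/day.

2.15 m²/day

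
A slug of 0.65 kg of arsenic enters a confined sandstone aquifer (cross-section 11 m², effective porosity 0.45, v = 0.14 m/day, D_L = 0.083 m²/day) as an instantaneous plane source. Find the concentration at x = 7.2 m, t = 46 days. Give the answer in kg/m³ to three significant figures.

0.0183 kg/m³

For an instantaneous plane source, C(x,t) = M/(n_e·A·√(4πDt)) · exp(−(x−vt)²/(4Dt)), with n_e·A the pore (flow) area.
Plume center vt = 0.14 × 46 = 6.44 m, so the well at 7.2 m is 0.76 m downgradient of the peak.
√(4πDt) = 6.927 m, giving peak height M/(n_e·A·√(4πDt)) = 0.65/(0.45 × 11 × 6.927) = 0.01896 kg/m³.
(x−vt)²/(4Dt) = (0.76)²/(4 × 0.083 × 46) = 0.03782; exp(−0.03782) = 0.9629.
C = 0.01896 × 0.9629 = 0.0183 kg/m³.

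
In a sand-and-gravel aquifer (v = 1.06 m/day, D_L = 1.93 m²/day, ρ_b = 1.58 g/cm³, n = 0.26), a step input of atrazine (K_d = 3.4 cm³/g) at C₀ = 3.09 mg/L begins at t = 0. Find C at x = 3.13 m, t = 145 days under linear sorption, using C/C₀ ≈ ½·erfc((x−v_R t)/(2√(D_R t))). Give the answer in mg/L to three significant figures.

2.42 mg/L

Retardation factor R = 1 + ρ_b·K_d/n = 1 + 1.58 × 3.4/0.26 = 21.66.
Sorption retards both mechanisms: v_R = v/R = 0.04894 m/day, D_R = D/R = 0.08910 m²/day.
v_R·t = 0.04894 × 145 = 7.0963 m; 2√(D_R t) = 7.189 m; argument = (3.13 − 7.0963)/7.189 = -0.5517.
C = C₀ × ½·erfc(-0.5517) = 3.09 × 0.7824 = 2.42 mg/L.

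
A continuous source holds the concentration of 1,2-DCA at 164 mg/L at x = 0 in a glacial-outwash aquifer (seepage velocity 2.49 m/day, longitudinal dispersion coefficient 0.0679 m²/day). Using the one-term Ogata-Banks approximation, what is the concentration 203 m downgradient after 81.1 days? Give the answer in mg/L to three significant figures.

For a continuous step input, C/C₀ ≈ ½·erfc((x−vt)/(2√(Dt))).
vt = 2.49 × 81.1 = 201.939 m and 2√(Dt) = 2√(0.0679 × 81.1) = 4.693 m.
Argument (x−vt)/(2√(Dt)) = (203 − 201.939)/4.693 = 0.2261; ½·erfc(0.2261) = 0.3746.
C = 164 × 0.3746 = 61.4 mg/L.

61.4 mg/L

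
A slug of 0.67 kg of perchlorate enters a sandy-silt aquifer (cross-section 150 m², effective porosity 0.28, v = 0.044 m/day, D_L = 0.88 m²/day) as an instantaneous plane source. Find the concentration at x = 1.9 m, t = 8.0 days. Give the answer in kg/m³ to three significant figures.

For an instantaneous plane source, C(x,t) = M/(n_e·A·√(4πDt)) · exp(−(x−vt)²/(4Dt)), with n_e·A the pore (flow) area.
Plume center vt = 0.044 × 8.0 = 0.352 m, so the well at 1.9 m is 1.548 m downgradient of the peak.
√(4πDt) = 9.406 m, giving peak height M/(n_e·A·√(4πDt)) = 0.67/(0.28 × 150 × 9.406) = 0.001696 kg/m³.
(x−vt)²/(4Dt) = (1.548)²/(4 × 0.88 × 8.0) = 0.08510; exp(−0.08510) = 0.9184.
C = 0.001696 × 0.9184 = 0.00156 kg/m³.

0.00156 kg/m³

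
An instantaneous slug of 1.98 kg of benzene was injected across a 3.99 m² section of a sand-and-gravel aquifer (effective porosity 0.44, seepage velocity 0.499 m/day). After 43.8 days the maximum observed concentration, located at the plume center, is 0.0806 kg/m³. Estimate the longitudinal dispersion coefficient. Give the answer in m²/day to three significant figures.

0.356 m²/day

At the plume center C_max = M/(n_e·A·√(4πDt)), so D = M²/(4πt·(n_e·A·C_max)²).
n_e·A·C_max = 0.44 × 3.99 × 0.0806 = 0.1415 kg/m.
D = 1.98²/(4π × 43.8 × 0.1415²) = 0.356 m²/day.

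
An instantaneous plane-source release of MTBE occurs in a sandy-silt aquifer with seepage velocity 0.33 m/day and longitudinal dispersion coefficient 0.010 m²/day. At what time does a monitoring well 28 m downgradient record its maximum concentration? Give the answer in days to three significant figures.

For the 1D instantaneous-source solution, setting ∂C/∂t = 0 at fixed x gives v²t² + 2Dt − x² = 0, so t = (√(D² + v²x²) − D)/v².
√(D² + v²x²) = √(0.010² + 0.33² × 28²) = 9.240; v² = 0.1089.
t = (9.240 − 0.010)/0.1089 = 84.8 days (vs. the pure-advection estimate x/v = 84.8 d).

84.8 days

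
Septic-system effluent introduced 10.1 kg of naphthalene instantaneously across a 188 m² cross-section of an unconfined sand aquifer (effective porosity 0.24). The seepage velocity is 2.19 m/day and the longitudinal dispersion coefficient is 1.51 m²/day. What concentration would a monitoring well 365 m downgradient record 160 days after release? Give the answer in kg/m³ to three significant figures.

For an instantaneous plane source, C(x,t) = M/(n_e·A·√(4πDt)) · exp(−(x−vt)²/(4Dt)), with n_e·A the pore (flow) area.
Plume center vt = 2.19 × 160 = 350.4 m, so the well at 365 m is 14.6 m downgradient of the peak.
√(4πDt) = 55.10 m, giving peak height M/(n_e·A·√(4πDt)) = 10.1/(0.24 × 188 × 55.10) = 0.004063 kg/m³.
(x−vt)²/(4Dt) = (14.6)²/(4 × 1.51 × 160) = 0.2206; exp(−0.2206) = 0.8020.
C = 0.004063 × 0.8020 = 0.00326 kg/m³.

0.00326 kg/m³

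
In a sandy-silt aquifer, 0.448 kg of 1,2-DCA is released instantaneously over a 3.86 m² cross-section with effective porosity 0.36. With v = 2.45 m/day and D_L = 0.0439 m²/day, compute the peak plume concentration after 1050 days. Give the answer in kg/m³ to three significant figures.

0.0134 kg/m³

The peak of an instantaneous 1D plume sits at x = vt; there the Gaussian factor is 1 and C_max = M/(n_e·A·√(4πDt)), where n_e·A is the pore area the mass is dissolved in.
√(4πDt) = √(4π × 0.0439 × 1050) = 24.07 m, so C_max = 0.448/(0.36 × 3.86 × 24.07) = 0.0134 kg/m³.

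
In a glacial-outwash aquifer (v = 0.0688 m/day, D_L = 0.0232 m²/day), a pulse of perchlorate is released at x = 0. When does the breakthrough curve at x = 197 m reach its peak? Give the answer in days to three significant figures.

2860 days

For the 1D instantaneous-source solution, setting ∂C/∂t = 0 at fixed x gives v²t² + 2Dt − x² = 0, so t = (√(D² + v²x²) − D)/v².
√(D² + v²x²) = √(0.0232² + 0.0688² × 197²) = 13.55; v² = 0.00473344.
t = (13.55 − 0.0232)/0.00473344 = 2860 days (vs. the pure-advection estimate x/v = 2860 d).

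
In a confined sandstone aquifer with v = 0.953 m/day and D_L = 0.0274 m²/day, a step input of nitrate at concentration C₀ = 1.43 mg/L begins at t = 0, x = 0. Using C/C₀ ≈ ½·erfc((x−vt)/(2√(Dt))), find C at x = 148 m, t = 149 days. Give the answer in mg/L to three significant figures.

0.0255 mg/L

For a continuous step input, C/C₀ ≈ ½·erfc((x−vt)/(2√(Dt))).
vt = 0.953 × 149 = 141.997 m and 2√(Dt) = 2√(0.0274 × 149) = 4.041 m.
Argument (x−vt)/(2√(Dt)) = (148 − 141.997)/4.041 = 1.486; ½·erfc(1.486) = 0.01780.
C = 1.43 × 0.01780 = 0.0255 mg/L.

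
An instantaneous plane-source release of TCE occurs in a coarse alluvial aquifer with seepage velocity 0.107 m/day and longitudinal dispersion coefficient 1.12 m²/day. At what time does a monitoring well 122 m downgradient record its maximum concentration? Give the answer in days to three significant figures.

For the 1D instantaneous-source solution, setting ∂C/∂t = 0 at fixed x gives v²t² + 2Dt − x² = 0, so t = (√(D² + v²x²) − D)/v².
√(D² + v²x²) = √(1.12² + 0.107² × 122²) = 13.10; v² = 0.011449.
t = (13.10 − 1.12)/0.011449 = 1050 days (vs. the pure-advection estimate x/v = 1140 d).

1050 days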